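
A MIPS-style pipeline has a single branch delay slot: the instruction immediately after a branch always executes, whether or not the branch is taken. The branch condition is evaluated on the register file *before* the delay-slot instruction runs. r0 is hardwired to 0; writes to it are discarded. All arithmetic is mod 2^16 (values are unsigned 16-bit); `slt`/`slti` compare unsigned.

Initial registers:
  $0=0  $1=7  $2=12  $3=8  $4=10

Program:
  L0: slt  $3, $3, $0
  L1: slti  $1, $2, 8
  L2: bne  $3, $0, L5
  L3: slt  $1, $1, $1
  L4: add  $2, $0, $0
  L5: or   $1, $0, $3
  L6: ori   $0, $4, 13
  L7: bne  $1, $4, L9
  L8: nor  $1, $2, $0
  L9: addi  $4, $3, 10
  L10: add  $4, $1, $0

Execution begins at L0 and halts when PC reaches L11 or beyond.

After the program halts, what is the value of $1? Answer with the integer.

  step pc=0: slt  $3, $3, $0  regs=(0,7,12,0,10)
  step pc=1: slti  $1, $2, 8  regs=(0,0,12,0,10)
  step pc=2: bne  $3, $0, L5  cond=F  regs=(0,0,12,0,10)
  step pc=3: slt  $1, $1, $1  regs=(0,0,12,0,10)
  step pc=4: add  $2, $0, $0  regs=(0,0,0,0,10)
  step pc=5: or   $1, $0, $3  regs=(0,0,0,0,10)
  step pc=6: ori   $0, $4, 13  regs=(0,0,0,0,10)
  step pc=7: bne  $1, $4, L9  cond=T  regs=(0,0,0,0,10)
  step pc=8: nor  $1, $2, $0  regs=(0,65535,0,0,10)
  step pc=9: addi  $4, $3, 10  regs=(0,65535,0,0,10)
  step pc=10: add  $4, $1, $0  regs=(0,65535,0,0,65535)

65535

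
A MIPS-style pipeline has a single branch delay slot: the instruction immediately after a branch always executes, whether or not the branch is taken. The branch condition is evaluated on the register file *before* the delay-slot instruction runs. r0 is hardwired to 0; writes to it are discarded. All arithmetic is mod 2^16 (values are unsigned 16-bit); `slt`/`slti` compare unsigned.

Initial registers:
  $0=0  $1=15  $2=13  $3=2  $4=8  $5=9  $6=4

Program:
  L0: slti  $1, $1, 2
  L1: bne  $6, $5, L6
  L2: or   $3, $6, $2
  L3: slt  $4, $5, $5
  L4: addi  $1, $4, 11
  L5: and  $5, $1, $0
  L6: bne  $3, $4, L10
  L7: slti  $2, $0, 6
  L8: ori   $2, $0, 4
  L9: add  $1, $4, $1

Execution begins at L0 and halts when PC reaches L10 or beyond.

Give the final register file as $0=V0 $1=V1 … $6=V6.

$0=0 $1=0 $2=1 $3=13 $4=8 $5=9 $6=4

#0 slti  $1, $1, 2 ; 0/0/13/2/8/9/4
#1 bne  $6, $5, L6 ; 0/0/13/2/8/9/4 ; →target
#2 or   $3, $6, $2 ; 0/0/13/13/8/9/4
#6 bne  $3, $4, L10 ; 0/0/13/13/8/9/4 ; →target
#7 slti  $2, $0, 6 ; 0/0/1/13/8/9/4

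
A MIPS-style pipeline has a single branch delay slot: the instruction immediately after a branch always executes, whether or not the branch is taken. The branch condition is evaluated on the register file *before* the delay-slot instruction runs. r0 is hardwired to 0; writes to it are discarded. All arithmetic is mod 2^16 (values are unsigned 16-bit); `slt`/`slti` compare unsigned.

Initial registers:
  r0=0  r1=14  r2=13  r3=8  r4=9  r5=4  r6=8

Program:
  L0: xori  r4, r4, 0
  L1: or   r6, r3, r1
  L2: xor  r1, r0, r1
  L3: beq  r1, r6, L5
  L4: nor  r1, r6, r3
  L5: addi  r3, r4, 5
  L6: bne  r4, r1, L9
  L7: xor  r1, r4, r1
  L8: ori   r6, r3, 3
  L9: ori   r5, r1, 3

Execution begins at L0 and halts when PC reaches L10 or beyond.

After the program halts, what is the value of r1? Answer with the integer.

65528

[0] xori  r4, r4, 0  →  {r0:0, r1:14, r2:13, r3:8, r4:9, r5:4, r6:8}
[1] or   r6, r3, r1  →  {r0:0, r1:14, r2:13, r3:8, r4:9, r5:4, r6:14}
[2] xor  r1, r0, r1  →  {r0:0, r1:14, r2:13, r3:8, r4:9, r5:4, r6:14}
[3] beq  r1, r6, L5  →  {r0:0, r1:14, r2:13, r3:8, r4:9, r5:4, r6:14}  ⟨branch taken⟩
[4] nor  r1, r6, r3  →  {r0:0, r1:65521, r2:13, r3:8, r4:9, r5:4, r6:14}
[5] addi  r3, r4, 5  →  {r0:0, r1:65521, r2:13, r3:14, r4:9, r5:4, r6:14}
[6] bne  r4, r1, L9  →  {r0:0, r1:65521, r2:13, r3:14, r4:9, r5:4, r6:14}  ⟨branch taken⟩
[7] xor  r1, r4, r1  →  {r0:0, r1:65528, r2:13, r3:14, r4:9, r5:4, r6:14}
[9] ori   r5, r1, 3  →  {r0:0, r1:65528, r2:13, r3:14, r4:9, r5:65531, r6:14}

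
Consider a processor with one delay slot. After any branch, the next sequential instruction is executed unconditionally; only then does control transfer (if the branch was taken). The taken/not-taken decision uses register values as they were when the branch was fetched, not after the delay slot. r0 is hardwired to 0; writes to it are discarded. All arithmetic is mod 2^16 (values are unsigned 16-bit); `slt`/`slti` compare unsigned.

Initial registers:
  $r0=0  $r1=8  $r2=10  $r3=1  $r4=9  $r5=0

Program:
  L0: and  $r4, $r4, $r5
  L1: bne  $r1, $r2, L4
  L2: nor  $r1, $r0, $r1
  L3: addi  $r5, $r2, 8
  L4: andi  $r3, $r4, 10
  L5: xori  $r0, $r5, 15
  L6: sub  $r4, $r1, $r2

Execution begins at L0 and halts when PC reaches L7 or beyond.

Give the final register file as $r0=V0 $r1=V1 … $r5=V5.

$r0=0 $r1=65527 $r2=10 $r3=0 $r4=65517 $r5=0

PC=0  and  $r4, $r4, $r5     | $r0=0 $r1=8 $r2=10 $r3=1 $r4=0 $r5=0
PC=1  bne  $r1, $r2, L4      | $r0=0 $r1=8 $r2=10 $r3=1 $r4=0 $r5=0  [TAKEN]
PC=2  nor  $r1, $r0, $r1     | $r0=0 $r1=65527 $r2=10 $r3=1 $r4=0 $r5=0
PC=4  andi  $r3, $r4, 10     | $r0=0 $r1=65527 $r2=10 $r3=0 $r4=0 $r5=0
PC=5  xori  $r0, $r5, 15     | $r0=0 $r1=65527 $r2=10 $r3=0 $r4=0 $r5=0
PC=6  sub  $r4, $r1, $r2     | $r0=0 $r1=65527 $r2=10 $r3=0 $r4=65517 $r5=0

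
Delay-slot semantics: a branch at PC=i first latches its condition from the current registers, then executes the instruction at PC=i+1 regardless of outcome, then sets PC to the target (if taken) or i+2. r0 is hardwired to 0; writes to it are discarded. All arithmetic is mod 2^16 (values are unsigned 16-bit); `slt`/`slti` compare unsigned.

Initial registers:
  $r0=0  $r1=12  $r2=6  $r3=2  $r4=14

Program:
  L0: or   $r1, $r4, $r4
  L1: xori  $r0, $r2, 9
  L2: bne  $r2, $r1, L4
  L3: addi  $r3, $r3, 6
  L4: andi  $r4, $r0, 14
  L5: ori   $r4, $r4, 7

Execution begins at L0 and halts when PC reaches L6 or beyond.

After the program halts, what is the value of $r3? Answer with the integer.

[0] or   $r1, $r4, $r4  →  {$r0:0, $r1:14, $r2:6, $r3:2, $r4:14}
[1] xori  $r0, $r2, 9  →  {$r0:0, $r1:14, $r2:6, $r3:2, $r4:14}
[2] bne  $r2, $r1, L4  →  {$r0:0, $r1:14, $r2:6, $r3:2, $r4:14}  ⟨branch taken⟩
[3] addi  $r3, $r3, 6  →  {$r0:0, $r1:14, $r2:6, $r3:8, $r4:14}
[4] andi  $r4, $r0, 14  →  {$r0:0, $r1:14, $r2:6, $r3:8, $r4:0}
[5] ori   $r4, $r4, 7  →  {$r0:0, $r1:14, $r2:6, $r3:8, $r4:7}

8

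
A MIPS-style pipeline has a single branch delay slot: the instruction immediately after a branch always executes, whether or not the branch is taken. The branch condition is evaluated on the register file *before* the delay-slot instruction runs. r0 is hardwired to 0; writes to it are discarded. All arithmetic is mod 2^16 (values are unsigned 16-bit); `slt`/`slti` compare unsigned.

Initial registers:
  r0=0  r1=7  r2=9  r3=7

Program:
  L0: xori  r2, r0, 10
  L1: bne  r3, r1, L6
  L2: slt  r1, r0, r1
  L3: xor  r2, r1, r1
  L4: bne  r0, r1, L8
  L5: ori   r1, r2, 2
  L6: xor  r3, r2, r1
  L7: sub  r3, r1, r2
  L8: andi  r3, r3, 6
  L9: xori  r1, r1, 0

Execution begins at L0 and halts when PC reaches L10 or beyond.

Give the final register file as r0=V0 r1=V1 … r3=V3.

[0] xori  r2, r0, 10  →  {r0:0, r1:7, r2:10, r3:7}
[1] bne  r3, r1, L6  →  {r0:0, r1:7, r2:10, r3:7}  ⟨branch fallthrough⟩
[2] slt  r1, r0, r1  →  {r0:0, r1:1, r2:10, r3:7}
[3] xor  r2, r1, r1  →  {r0:0, r1:1, r2:0, r3:7}
[4] bne  r0, r1, L8  →  {r0:0, r1:1, r2:0, r3:7}  ⟨branch taken⟩
[5] ori   r1, r2, 2  →  {r0:0, r1:2, r2:0, r3:7}
[8] andi  r3, r3, 6  →  {r0:0, r1:2, r2:0, r3:6}
[9] xori  r1, r1, 0  →  {r0:0, r1:2, r2:0, r3:6}

r0=0 r1=2 r2=0 r3=6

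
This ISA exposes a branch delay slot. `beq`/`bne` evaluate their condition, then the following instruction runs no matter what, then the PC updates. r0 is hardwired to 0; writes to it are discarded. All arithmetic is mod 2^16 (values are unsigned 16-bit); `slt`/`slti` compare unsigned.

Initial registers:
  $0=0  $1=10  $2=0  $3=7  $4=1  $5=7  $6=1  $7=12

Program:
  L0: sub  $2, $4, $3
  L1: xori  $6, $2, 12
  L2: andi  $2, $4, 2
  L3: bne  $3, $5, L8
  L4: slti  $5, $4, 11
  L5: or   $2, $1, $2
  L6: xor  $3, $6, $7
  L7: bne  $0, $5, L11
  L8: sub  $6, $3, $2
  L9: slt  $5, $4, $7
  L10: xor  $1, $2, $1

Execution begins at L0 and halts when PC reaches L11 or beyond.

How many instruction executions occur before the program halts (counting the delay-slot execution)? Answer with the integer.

9

  step pc=0: sub  $2, $4, $3  regs=(0,10,65530,7,1,7,1,12)
  step pc=1: xori  $6, $2, 12  regs=(0,10,65530,7,1,7,65526,12)
  step pc=2: andi  $2, $4, 2  regs=(0,10,0,7,1,7,65526,12)
  step pc=3: bne  $3, $5, L8  cond=F  regs=(0,10,0,7,1,7,65526,12)
  step pc=4: slti  $5, $4, 11  regs=(0,10,0,7,1,1,65526,12)
  step pc=5: or   $2, $1, $2  regs=(0,10,10,7,1,1,65526,12)
  step pc=6: xor  $3, $6, $7  regs=(0,10,10,65530,1,1,65526,12)
  step pc=7: bne  $0, $5, L11  cond=T  regs=(0,10,10,65530,1,1,65526,12)
  step pc=8: sub  $6, $3, $2  regs=(0,10,10,65530,1,1,65520,12)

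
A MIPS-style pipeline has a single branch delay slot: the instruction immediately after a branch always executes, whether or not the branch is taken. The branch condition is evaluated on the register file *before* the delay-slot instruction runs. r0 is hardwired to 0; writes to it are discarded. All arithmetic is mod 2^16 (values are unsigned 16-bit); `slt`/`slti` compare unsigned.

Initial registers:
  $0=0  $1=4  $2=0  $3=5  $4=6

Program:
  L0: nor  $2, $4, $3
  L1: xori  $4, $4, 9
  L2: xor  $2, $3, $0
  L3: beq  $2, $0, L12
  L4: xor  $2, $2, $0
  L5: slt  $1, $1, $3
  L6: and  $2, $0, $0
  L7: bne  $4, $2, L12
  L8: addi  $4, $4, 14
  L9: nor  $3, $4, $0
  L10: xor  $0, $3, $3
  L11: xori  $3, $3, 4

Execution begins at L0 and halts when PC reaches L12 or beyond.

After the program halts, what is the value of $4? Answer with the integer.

  step pc=0: nor  $2, $4, $3  regs=(0,4,65528,5,6)
  step pc=1: xori  $4, $4, 9  regs=(0,4,65528,5,15)
  step pc=2: xor  $2, $3, $0  regs=(0,4,5,5,15)
  step pc=3: beq  $2, $0, L12  cond=F  regs=(0,4,5,5,15)
  step pc=4: xor  $2, $2, $0  regs=(0,4,5,5,15)
  step pc=5: slt  $1, $1, $3  regs=(0,1,5,5,15)
  step pc=6: and  $2, $0, $0  regs=(0,1,0,5,15)
  step pc=7: bne  $4, $2, L12  cond=T  regs=(0,1,0,5,15)
  step pc=8: addi  $4, $4, 14  regs=(0,1,0,5,29)

29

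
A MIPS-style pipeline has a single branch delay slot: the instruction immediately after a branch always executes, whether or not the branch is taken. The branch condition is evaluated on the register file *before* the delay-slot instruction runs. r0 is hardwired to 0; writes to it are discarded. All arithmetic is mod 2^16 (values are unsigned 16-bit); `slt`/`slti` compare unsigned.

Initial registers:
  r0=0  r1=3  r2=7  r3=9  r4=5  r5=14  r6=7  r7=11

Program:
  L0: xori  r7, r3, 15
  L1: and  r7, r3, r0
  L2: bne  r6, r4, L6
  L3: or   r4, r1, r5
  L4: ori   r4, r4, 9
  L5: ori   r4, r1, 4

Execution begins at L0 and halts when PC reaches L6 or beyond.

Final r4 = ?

15

[0] xori  r7, r3, 15  →  {r0:0, r1:3, r2:7, r3:9, r4:5, r5:14, r6:7, r7:6}
[1] and  r7, r3, r0  →  {r0:0, r1:3, r2:7, r3:9, r4:5, r5:14, r6:7, r7:0}
[2] bne  r6, r4, L6  →  {r0:0, r1:3, r2:7, r3:9, r4:5, r5:14, r6:7, r7:0}  ⟨branch taken⟩
[3] or   r4, r1, r5  →  {r0:0, r1:3, r2:7, r3:9, r4:15, r5:14, r6:7, r7:0}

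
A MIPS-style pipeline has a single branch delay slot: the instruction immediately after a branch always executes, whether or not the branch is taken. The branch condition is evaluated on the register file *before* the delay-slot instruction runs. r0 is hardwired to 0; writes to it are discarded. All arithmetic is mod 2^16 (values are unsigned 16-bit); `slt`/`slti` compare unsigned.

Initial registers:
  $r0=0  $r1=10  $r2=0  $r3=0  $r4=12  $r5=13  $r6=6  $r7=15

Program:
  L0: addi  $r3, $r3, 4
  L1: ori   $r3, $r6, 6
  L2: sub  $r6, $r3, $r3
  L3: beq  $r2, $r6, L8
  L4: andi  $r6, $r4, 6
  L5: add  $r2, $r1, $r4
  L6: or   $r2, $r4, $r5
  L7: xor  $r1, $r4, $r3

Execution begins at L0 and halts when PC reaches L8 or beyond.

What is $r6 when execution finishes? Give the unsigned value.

  step pc=0: addi  $r3, $r3, 4  regs=(0,10,0,4,12,13,6,15)
  step pc=1: ori   $r3, $r6, 6  regs=(0,10,0,6,12,13,6,15)
  step pc=2: sub  $r6, $r3, $r3  regs=(0,10,0,6,12,13,0,15)
  step pc=3: beq  $r2, $r6, L8  cond=T  regs=(0,10,0,6,12,13,0,15)
  step pc=4: andi  $r6, $r4, 6  regs=(0,10,0,6,12,13,4,15)

4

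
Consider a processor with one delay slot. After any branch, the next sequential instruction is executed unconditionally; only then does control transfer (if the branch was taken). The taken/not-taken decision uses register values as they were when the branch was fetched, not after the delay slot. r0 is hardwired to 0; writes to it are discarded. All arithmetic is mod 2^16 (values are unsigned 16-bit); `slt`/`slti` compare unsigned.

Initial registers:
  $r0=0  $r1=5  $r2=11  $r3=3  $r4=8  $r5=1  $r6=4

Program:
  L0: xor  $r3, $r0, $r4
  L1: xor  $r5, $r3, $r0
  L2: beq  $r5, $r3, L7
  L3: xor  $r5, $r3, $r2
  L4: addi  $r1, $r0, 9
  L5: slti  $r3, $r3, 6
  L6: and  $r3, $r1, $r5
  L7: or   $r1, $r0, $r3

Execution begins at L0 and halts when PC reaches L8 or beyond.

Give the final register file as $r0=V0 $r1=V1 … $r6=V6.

[0] xor  $r3, $r0, $r4  →  {$r0:0, $r1:5, $r2:11, $r3:8, $r4:8, $r5:1, $r6:4}
[1] xor  $r5, $r3, $r0  →  {$r0:0, $r1:5, $r2:11, $r3:8, $r4:8, $r5:8, $r6:4}
[2] beq  $r5, $r3, L7  →  {$r0:0, $r1:5, $r2:11, $r3:8, $r4:8, $r5:8, $r6:4}  ⟨branch taken⟩
[3] xor  $r5, $r3, $r2  →  {$r0:0, $r1:5, $r2:11, $r3:8, $r4:8, $r5:3, $r6:4}
[7] or   $r1, $r0, $r3  →  {$r0:0, $r1:8, $r2:11, $r3:8, $r4:8, $r5:3, $r6:4}

$r0=0 $r1=8 $r2=11 $r3=8 $r4=8 $r5=3 $r6=4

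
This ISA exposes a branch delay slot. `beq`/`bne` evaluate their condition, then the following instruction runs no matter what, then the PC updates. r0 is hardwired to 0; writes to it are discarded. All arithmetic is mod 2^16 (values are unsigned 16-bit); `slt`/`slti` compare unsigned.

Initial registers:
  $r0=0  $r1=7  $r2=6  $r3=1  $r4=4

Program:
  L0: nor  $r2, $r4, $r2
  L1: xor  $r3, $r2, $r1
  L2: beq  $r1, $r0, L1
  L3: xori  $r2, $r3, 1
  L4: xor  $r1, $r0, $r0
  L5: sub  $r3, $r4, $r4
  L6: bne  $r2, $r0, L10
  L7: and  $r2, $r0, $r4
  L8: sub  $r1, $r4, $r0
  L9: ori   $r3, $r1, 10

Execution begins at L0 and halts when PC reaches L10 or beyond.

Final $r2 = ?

#0 nor  $r2, $r4, $r2 ; 0/7/65529/1/4
#1 xor  $r3, $r2, $r1 ; 0/7/65529/65534/4
#2 beq  $r1, $r0, L1 ; 0/7/65529/65534/4 ; →fallthru
#3 xori  $r2, $r3, 1 ; 0/7/65535/65534/4
#4 xor  $r1, $r0, $r0 ; 0/0/65535/65534/4
#5 sub  $r3, $r4, $r4 ; 0/0/65535/0/4
#6 bne  $r2, $r0, L10 ; 0/0/65535/0/4 ; →target
#7 and  $r2, $r0, $r4 ; 0/0/0/0/4

0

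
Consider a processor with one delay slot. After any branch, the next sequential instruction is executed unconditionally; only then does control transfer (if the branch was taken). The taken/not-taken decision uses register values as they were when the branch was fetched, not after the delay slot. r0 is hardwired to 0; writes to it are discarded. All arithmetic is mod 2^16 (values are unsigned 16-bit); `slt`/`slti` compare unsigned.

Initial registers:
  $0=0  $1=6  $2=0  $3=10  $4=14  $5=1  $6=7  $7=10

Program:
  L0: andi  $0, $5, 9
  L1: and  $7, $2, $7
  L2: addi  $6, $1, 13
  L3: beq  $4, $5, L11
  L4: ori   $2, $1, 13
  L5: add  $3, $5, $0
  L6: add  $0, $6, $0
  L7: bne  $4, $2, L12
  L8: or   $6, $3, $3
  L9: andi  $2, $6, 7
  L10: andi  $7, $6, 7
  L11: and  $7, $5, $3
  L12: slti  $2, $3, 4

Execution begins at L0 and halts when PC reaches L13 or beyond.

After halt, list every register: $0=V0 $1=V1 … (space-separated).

[0] andi  $0, $5, 9  →  {$0:0, $1:6, $2:0, $3:10, $4:14, $5:1, $6:7, $7:10}
[1] and  $7, $2, $7  →  {$0:0, $1:6, $2:0, $3:10, $4:14, $5:1, $6:7, $7:0}
[2] addi  $6, $1, 13  →  {$0:0, $1:6, $2:0, $3:10, $4:14, $5:1, $6:19, $7:0}
[3] beq  $4, $5, L11  →  {$0:0, $1:6, $2:0, $3:10, $4:14, $5:1, $6:19, $7:0}  ⟨branch fallthrough⟩
[4] ori   $2, $1, 13  →  {$0:0, $1:6, $2:15, $3:10, $4:14, $5:1, $6:19, $7:0}
[5] add  $3, $5, $0  →  {$0:0, $1:6, $2:15, $3:1, $4:14, $5:1, $6:19, $7:0}
[6] add  $0, $6, $0  →  {$0:0, $1:6, $2:15, $3:1, $4:14, $5:1, $6:19, $7:0}
[7] bne  $4, $2, L12  →  {$0:0, $1:6, $2:15, $3:1, $4:14, $5:1, $6:19, $7:0}  ⟨branch taken⟩
[8] or   $6, $3, $3  →  {$0:0, $1:6, $2:15, $3:1, $4:14, $5:1, $6:1, $7:0}
[12] slti  $2, $3, 4  →  {$0:0, $1:6, $2:1, $3:1, $4:14, $5:1, $6:1, $7:0}

$0=0 $1=6 $2=1 $3=1 $4=14 $5=1 $6=1 $7=0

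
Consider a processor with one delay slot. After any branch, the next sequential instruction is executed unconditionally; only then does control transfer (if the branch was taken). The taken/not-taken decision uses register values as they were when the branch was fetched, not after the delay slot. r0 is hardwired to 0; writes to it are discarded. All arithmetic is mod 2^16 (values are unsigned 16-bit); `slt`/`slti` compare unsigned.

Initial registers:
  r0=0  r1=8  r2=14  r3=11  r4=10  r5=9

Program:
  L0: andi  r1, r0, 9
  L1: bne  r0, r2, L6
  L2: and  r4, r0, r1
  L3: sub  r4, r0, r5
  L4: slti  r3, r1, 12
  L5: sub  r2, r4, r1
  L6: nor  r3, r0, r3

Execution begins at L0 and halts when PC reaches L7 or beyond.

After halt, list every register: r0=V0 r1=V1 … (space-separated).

r0=0 r1=0 r2=14 r3=65524 r4=0 r5=9

  step pc=0: andi  r1, r0, 9  regs=(0,0,14,11,10,9)
  step pc=1: bne  r0, r2, L6  cond=T  regs=(0,0,14,11,10,9)
  step pc=2: and  r4, r0, r1  regs=(0,0,14,11,0,9)
  step pc=6: nor  r3, r0, r3  regs=(0,0,14,65524,0,9)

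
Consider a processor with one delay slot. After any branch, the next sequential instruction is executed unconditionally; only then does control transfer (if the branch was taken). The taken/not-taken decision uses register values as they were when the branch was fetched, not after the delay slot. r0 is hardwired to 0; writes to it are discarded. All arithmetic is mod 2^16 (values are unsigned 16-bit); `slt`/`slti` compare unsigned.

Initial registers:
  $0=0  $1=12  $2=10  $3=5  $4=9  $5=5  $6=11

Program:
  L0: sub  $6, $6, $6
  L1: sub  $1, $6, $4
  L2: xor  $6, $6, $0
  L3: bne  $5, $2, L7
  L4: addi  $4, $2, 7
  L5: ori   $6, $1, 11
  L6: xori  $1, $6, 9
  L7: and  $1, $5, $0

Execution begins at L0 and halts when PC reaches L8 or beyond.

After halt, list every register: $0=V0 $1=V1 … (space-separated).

$0=0 $1=0 $2=10 $3=5 $4=17 $5=5 $6=0

PC=0  sub  $6, $6, $6        | $0=0 $1=12 $2=10 $3=5 $4=9 $5=5 $6=0
PC=1  sub  $1, $6, $4        | $0=0 $1=65527 $2=10 $3=5 $4=9 $5=5 $6=0
PC=2  xor  $6, $6, $0        | $0=0 $1=65527 $2=10 $3=5 $4=9 $5=5 $6=0
PC=3  bne  $5, $2, L7        | $0=0 $1=65527 $2=10 $3=5 $4=9 $5=5 $6=0  [TAKEN]
PC=4  addi  $4, $2, 7        | $0=0 $1=65527 $2=10 $3=5 $4=17 $5=5 $6=0
PC=7  and  $1, $5, $0        | $0=0 $1=0 $2=10 $3=5 $4=17 $5=5 $6=0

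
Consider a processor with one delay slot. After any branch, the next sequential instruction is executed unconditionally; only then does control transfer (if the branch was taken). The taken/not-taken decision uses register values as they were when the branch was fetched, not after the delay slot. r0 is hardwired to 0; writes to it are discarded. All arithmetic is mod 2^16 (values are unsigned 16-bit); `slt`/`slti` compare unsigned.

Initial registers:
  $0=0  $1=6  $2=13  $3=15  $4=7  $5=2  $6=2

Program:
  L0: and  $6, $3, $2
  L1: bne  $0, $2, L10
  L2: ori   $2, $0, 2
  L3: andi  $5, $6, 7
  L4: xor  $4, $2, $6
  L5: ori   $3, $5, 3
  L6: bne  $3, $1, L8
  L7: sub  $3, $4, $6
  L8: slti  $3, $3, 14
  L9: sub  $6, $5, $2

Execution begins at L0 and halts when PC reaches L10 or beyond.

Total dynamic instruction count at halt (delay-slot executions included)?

#0 and  $6, $3, $2 ; 0/6/13/15/7/2/13
#1 bne  $0, $2, L10 ; 0/6/13/15/7/2/13 ; →target
#2 ori   $2, $0, 2 ; 0/6/2/15/7/2/13

3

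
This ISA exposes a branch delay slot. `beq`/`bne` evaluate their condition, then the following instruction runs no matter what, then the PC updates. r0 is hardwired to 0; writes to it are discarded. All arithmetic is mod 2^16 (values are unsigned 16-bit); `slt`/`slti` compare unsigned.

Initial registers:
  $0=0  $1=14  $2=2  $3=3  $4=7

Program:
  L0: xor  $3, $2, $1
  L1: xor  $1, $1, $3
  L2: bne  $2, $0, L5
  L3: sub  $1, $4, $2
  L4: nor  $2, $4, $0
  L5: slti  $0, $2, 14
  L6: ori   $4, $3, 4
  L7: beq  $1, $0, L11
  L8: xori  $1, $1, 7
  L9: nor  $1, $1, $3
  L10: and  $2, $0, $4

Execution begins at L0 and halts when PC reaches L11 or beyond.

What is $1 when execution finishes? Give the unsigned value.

65521

[0] xor  $3, $2, $1  →  {$0:0, $1:14, $2:2, $3:12, $4:7}
[1] xor  $1, $1, $3  →  {$0:0, $1:2, $2:2, $3:12, $4:7}
[2] bne  $2, $0, L5  →  {$0:0, $1:2, $2:2, $3:12, $4:7}  ⟨branch taken⟩
[3] sub  $1, $4, $2  →  {$0:0, $1:5, $2:2, $3:12, $4:7}
[5] slti  $0, $2, 14  →  {$0:0, $1:5, $2:2, $3:12, $4:7}
[6] ori   $4, $3, 4  →  {$0:0, $1:5, $2:2, $3:12, $4:12}
[7] beq  $1, $0, L11  →  {$0:0, $1:5, $2:2, $3:12, $4:12}  ⟨branch fallthrough⟩
[8] xori  $1, $1, 7  →  {$0:0, $1:2, $2:2, $3:12, $4:12}
[9] nor  $1, $1, $3  →  {$0:0, $1:65521, $2:2, $3:12, $4:12}
[10] and  $2, $0, $4  →  {$0:0, $1:65521, $2:0, $3:12, $4:12}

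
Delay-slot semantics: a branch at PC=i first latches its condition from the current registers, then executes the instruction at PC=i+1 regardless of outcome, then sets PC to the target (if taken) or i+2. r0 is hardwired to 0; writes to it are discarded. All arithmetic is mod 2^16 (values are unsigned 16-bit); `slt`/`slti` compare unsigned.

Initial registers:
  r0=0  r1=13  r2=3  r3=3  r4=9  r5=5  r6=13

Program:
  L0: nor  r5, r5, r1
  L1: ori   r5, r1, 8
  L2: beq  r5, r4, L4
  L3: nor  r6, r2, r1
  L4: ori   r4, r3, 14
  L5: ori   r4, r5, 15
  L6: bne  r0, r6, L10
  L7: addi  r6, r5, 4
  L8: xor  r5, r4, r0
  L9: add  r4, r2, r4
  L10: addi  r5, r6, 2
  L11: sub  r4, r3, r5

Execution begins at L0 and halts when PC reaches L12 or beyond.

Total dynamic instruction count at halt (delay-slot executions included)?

10

PC=0  nor  r5, r5, r1        | r0=0 r1=13 r2=3 r3=3 r4=9 r5=65522 r6=13
PC=1  ori   r5, r1, 8        | r0=0 r1=13 r2=3 r3=3 r4=9 r5=13 r6=13
PC=2  beq  r5, r4, L4        | r0=0 r1=13 r2=3 r3=3 r4=9 r5=13 r6=13  [not taken]
PC=3  nor  r6, r2, r1        | r0=0 r1=13 r2=3 r3=3 r4=9 r5=13 r6=65520
PC=4  ori   r4, r3, 14       | r0=0 r1=13 r2=3 r3=3 r4=15 r5=13 r6=65520
PC=5  ori   r4, r5, 15       | r0=0 r1=13 r2=3 r3=3 r4=15 r5=13 r6=65520
PC=6  bne  r0, r6, L10       | r0=0 r1=13 r2=3 r3=3 r4=15 r5=13 r6=65520  [TAKEN]
PC=7  addi  r6, r5, 4        | r0=0 r1=13 r2=3 r3=3 r4=15 r5=13 r6=17
PC=10 addi  r5, r6, 2        | r0=0 r1=13 r2=3 r3=3 r4=15 r5=19 r6=17
PC=11 sub  r4, r3, r5        | r0=0 r1=13 r2=3 r3=3 r4=65520 r5=19 r6=17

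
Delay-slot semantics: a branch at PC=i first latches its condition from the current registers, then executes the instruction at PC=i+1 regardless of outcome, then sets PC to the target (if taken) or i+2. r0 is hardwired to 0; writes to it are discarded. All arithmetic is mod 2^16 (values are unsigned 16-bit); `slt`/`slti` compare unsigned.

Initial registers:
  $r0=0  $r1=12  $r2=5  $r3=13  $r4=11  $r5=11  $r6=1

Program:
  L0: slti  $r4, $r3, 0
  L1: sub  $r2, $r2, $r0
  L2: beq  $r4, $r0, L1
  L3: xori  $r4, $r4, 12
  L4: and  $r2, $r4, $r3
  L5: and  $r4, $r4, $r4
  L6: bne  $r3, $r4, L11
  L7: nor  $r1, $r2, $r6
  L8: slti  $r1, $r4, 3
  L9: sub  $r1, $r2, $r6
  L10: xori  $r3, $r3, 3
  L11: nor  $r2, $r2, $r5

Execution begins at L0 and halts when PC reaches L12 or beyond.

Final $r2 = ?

65524

[0] slti  $r4, $r3, 0  →  {$r0:0, $r1:12, $r2:5, $r3:13, $r4:0, $r5:11, $r6:1}
[1] sub  $r2, $r2, $r0  →  {$r0:0, $r1:12, $r2:5, $r3:13, $r4:0, $r5:11, $r6:1}
[2] beq  $r4, $r0, L1  →  {$r0:0, $r1:12, $r2:5, $r3:13, $r4:0, $r5:11, $r6:1}  ⟨branch taken⟩
[3] xori  $r4, $r4, 12  →  {$r0:0, $r1:12, $r2:5, $r3:13, $r4:12, $r5:11, $r6:1}
[1] sub  $r2, $r2, $r0  →  {$r0:0, $r1:12, $r2:5, $r3:13, $r4:12, $r5:11, $r6:1}
[2] beq  $r4, $r0, L1  →  {$r0:0, $r1:12, $r2:5, $r3:13, $r4:12, $r5:11, $r6:1}  ⟨branch fallthrough⟩
[3] xori  $r4, $r4, 12  →  {$r0:0, $r1:12, $r2:5, $r3:13, $r4:0, $r5:11, $r6:1}
[4] and  $r2, $r4, $r3  →  {$r0:0, $r1:12, $r2:0, $r3:13, $r4:0, $r5:11, $r6:1}
[5] and  $r4, $r4, $r4  →  {$r0:0, $r1:12, $r2:0, $r3:13, $r4:0, $r5:11, $r6:1}
[6] bne  $r3, $r4, L11  →  {$r0:0, $r1:12, $r2:0, $r3:13, $r4:0, $r5:11, $r6:1}  ⟨branch taken⟩
[7] nor  $r1, $r2, $r6  →  {$r0:0, $r1:65534, $r2:0, $r3:13, $r4:0, $r5:11, $r6:1}
[11] nor  $r2, $r2, $r5  →  {$r0:0, $r1:65534, $r2:65524, $r3:13, $r4:0, $r5:11, $r6:1}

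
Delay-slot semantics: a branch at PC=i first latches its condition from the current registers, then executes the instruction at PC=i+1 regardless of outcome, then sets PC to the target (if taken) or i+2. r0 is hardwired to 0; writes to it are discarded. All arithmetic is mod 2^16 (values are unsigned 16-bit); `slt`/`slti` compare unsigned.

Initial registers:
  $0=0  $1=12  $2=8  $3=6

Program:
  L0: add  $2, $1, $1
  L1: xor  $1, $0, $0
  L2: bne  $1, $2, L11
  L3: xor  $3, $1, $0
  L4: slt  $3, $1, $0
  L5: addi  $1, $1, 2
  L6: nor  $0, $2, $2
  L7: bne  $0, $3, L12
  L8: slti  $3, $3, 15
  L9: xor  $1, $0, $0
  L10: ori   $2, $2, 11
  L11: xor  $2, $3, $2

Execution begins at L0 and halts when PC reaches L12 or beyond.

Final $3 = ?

0

#0 add  $2, $1, $1 ; 0/12/24/6
#1 xor  $1, $0, $0 ; 0/0/24/6
#2 bne  $1, $2, L11 ; 0/0/24/6 ; →target
#3 xor  $3, $1, $0 ; 0/0/24/0
#11 xor  $2, $3, $2 ; 0/0/24/0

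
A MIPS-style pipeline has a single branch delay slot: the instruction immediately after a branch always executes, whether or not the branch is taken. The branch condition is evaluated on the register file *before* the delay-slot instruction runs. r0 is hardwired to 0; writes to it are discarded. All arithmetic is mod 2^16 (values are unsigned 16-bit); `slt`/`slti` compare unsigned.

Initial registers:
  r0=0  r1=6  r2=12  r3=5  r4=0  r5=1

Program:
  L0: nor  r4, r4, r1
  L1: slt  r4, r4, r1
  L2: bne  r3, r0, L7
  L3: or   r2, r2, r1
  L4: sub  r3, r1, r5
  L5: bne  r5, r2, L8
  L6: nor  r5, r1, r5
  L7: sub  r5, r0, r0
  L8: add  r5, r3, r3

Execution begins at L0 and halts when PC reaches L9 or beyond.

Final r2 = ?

14

  step pc=0: nor  r4, r4, r1  regs=(0,6,12,5,65529,1)
  step pc=1: slt  r4, r4, r1  regs=(0,6,12,5,0,1)
  step pc=2: bne  r3, r0, L7  cond=T  regs=(0,6,12,5,0,1)
  step pc=3: or   r2, r2, r1  regs=(0,6,14,5,0,1)
  step pc=7: sub  r5, r0, r0  regs=(0,6,14,5,0,0)
  step pc=8: add  r5, r3, r3  regs=(0,6,14,5,0,10)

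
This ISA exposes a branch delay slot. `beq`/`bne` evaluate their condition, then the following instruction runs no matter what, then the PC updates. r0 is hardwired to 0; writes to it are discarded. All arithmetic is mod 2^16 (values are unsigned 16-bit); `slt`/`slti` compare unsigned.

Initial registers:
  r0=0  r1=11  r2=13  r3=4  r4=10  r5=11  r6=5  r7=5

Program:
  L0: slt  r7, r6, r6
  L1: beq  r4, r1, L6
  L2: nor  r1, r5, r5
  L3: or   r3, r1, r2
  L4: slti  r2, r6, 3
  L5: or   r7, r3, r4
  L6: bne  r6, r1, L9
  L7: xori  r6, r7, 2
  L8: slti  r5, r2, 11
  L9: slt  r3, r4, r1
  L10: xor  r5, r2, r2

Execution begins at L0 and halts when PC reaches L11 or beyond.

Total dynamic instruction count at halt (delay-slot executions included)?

  step pc=0: slt  r7, r6, r6  regs=(0,11,13,4,10,11,5,0)
  step pc=1: beq  r4, r1, L6  cond=F  regs=(0,11,13,4,10,11,5,0)
  step pc=2: nor  r1, r5, r5  regs=(0,65524,13,4,10,11,5,0)
  step pc=3: or   r3, r1, r2  regs=(0,65524,13,65533,10,11,5,0)
  step pc=4: slti  r2, r6, 3  regs=(0,65524,0,65533,10,11,5,0)
  step pc=5: or   r7, r3, r4  regs=(0,65524,0,65533,10,11,5,65535)
  step pc=6: bne  r6, r1, L9  cond=T  regs=(0,65524,0,65533,10,11,5,65535)
  step pc=7: xori  r6, r7, 2  regs=(0,65524,0,65533,10,11,65533,65535)
  step pc=9: slt  r3, r4, r1  regs=(0,65524,0,1,10,11,65533,65535)
  step pc=10: xor  r5, r2, r2  regs=(0,65524,0,1,10,0,65533,65535)

10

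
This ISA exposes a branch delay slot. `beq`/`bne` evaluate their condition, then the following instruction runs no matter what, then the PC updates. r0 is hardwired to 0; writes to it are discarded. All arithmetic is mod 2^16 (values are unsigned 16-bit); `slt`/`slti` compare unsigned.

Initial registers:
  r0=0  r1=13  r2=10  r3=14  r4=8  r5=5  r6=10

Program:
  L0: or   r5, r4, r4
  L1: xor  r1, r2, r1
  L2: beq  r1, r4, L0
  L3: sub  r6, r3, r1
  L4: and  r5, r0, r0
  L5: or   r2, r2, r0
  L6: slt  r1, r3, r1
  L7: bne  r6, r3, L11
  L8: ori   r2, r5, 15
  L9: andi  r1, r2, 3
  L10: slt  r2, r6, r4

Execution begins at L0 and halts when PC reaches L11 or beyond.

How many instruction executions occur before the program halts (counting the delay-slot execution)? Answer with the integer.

9

[0] or   r5, r4, r4  →  {r0:0, r1:13, r2:10, r3:14, r4:8, r5:8, r6:10}
[1] xor  r1, r2, r1  →  {r0:0, r1:7, r2:10, r3:14, r4:8, r5:8, r6:10}
[2] beq  r1, r4, L0  →  {r0:0, r1:7, r2:10, r3:14, r4:8, r5:8, r6:10}  ⟨branch fallthrough⟩
[3] sub  r6, r3, r1  →  {r0:0, r1:7, r2:10, r3:14, r4:8, r5:8, r6:7}
[4] and  r5, r0, r0  →  {r0:0, r1:7, r2:10, r3:14, r4:8, r5:0, r6:7}
[5] or   r2, r2, r0  →  {r0:0, r1:7, r2:10, r3:14, r4:8, r5:0, r6:7}
[6] slt  r1, r3, r1  →  {r0:0, r1:0, r2:10, r3:14, r4:8, r5:0, r6:7}
[7] bne  r6, r3, L11  →  {r0:0, r1:0, r2:10, r3:14, r4:8, r5:0, r6:7}  ⟨branch taken⟩
[8] ori   r2, r5, 15  →  {r0:0, r1:0, r2:15, r3:14, r4:8, r5:0, r6:7}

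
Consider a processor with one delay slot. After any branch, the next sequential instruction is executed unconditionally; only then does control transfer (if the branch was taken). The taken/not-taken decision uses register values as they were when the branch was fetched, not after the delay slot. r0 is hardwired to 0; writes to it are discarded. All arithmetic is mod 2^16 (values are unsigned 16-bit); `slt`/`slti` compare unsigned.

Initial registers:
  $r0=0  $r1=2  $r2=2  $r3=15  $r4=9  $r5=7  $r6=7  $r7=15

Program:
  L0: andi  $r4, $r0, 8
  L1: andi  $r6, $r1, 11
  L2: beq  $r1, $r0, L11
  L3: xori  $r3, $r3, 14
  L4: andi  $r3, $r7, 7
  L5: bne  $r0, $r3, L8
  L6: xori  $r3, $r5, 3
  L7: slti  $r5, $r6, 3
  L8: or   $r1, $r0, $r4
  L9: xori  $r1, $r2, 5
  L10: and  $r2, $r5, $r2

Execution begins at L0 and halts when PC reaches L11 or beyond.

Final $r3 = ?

4

  step pc=0: andi  $r4, $r0, 8  regs=(0,2,2,15,0,7,7,15)
  step pc=1: andi  $r6, $r1, 11  regs=(0,2,2,15,0,7,2,15)
  step pc=2: beq  $r1, $r0, L11  cond=F  regs=(0,2,2,15,0,7,2,15)
  step pc=3: xori  $r3, $r3, 14  regs=(0,2,2,1,0,7,2,15)
  step pc=4: andi  $r3, $r7, 7  regs=(0,2,2,7,0,7,2,15)
  step pc=5: bne  $r0, $r3, L8  cond=T  regs=(0,2,2,7,0,7,2,15)
  step pc=6: xori  $r3, $r5, 3  regs=(0,2,2,4,0,7,2,15)
  step pc=8: or   $r1, $r0, $r4  regs=(0,0,2,4,0,7,2,15)
  step pc=9: xori  $r1, $r2, 5  regs=(0,7,2,4,0,7,2,15)
  step pc=10: and  $r2, $r5, $r2  regs=(0,7,2,4,0,7,2,15)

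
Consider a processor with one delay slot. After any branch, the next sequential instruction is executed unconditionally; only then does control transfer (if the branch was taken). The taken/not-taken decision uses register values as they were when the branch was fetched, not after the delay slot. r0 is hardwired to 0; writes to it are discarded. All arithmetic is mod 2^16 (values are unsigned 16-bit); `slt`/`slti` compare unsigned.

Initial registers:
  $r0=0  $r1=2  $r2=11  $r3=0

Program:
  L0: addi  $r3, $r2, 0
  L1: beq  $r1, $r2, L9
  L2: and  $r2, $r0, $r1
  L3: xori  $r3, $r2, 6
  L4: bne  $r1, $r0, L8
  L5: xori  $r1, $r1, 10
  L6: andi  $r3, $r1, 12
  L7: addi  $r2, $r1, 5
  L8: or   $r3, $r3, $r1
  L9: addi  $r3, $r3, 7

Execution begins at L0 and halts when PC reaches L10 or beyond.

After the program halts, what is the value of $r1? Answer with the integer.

8

#0 addi  $r3, $r2, 0 ; 0/2/11/11
#1 beq  $r1, $r2, L9 ; 0/2/11/11 ; →fallthru
#2 and  $r2, $r0, $r1 ; 0/2/0/11
#3 xori  $r3, $r2, 6 ; 0/2/0/6
#4 bne  $r1, $r0, L8 ; 0/2/0/6 ; →target
#5 xori  $r1, $r1, 10 ; 0/8/0/6
#8 or   $r3, $r3, $r1 ; 0/8/0/14
#9 addi  $r3, $r3, 7 ; 0/8/0/21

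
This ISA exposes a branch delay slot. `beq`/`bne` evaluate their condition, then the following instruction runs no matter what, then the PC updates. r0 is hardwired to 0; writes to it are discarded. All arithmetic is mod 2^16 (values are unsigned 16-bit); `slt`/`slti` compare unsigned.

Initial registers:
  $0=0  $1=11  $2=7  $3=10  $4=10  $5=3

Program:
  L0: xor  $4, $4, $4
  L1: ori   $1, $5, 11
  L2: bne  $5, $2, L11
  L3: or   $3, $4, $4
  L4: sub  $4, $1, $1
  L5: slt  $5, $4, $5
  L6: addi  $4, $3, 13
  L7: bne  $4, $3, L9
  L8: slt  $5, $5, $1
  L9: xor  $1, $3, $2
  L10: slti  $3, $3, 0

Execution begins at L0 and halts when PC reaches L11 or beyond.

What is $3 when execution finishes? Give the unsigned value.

[0] xor  $4, $4, $4  →  {$0:0, $1:11, $2:7, $3:10, $4:0, $5:3}
[1] ori   $1, $5, 11  →  {$0:0, $1:11, $2:7, $3:10, $4:0, $5:3}
[2] bne  $5, $2, L11  →  {$0:0, $1:11, $2:7, $3:10, $4:0, $5:3}  ⟨branch taken⟩
[3] or   $3, $4, $4  →  {$0:0, $1:11, $2:7, $3:0, $4:0, $5:3}

0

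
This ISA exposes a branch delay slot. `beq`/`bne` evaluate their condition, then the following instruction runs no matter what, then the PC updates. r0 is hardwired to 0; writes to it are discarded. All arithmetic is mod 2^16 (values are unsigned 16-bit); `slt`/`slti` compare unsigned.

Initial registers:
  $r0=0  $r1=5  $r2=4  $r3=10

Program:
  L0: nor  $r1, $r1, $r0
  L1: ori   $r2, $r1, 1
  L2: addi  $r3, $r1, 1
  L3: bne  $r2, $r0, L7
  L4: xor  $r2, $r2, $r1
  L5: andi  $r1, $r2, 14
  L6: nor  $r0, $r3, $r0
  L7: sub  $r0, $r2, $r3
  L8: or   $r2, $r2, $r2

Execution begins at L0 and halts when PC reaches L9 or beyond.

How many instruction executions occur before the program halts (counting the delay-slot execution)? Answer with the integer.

7

#0 nor  $r1, $r1, $r0 ; 0/65530/4/10
#1 ori   $r2, $r1, 1 ; 0/65530/65531/10
#2 addi  $r3, $r1, 1 ; 0/65530/65531/65531
#3 bne  $r2, $r0, L7 ; 0/65530/65531/65531 ; →target
#4 xor  $r2, $r2, $r1 ; 0/65530/1/65531
#7 sub  $r0, $r2, $r3 ; 0/65530/1/65531
#8 or   $r2, $r2, $r2 ; 0/65530/1/65531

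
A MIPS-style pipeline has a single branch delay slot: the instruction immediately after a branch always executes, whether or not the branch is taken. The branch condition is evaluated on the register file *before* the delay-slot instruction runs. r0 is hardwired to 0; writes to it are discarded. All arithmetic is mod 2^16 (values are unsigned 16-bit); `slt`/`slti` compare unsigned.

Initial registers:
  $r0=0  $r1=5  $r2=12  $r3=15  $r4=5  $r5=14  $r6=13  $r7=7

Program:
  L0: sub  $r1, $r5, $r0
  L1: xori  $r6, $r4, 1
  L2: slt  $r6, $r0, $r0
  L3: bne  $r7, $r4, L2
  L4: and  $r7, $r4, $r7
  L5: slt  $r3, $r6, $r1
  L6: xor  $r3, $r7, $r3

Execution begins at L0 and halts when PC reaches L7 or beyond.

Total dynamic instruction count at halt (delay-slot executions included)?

PC=0  sub  $r1, $r5, $r0     | $r0=0 $r1=14 $r2=12 $r3=15 $r4=5 $r5=14 $r6=13 $r7=7
PC=1  xori  $r6, $r4, 1      | $r0=0 $r1=14 $r2=12 $r3=15 $r4=5 $r5=14 $r6=4 $r7=7
PC=2  slt  $r6, $r0, $r0     | $r0=0 $r1=14 $r2=12 $r3=15 $r4=5 $r5=14 $r6=0 $r7=7
PC=3  bne  $r7, $r4, L2      | $r0=0 $r1=14 $r2=12 $r3=15 $r4=5 $r5=14 $r6=0 $r7=7  [TAKEN]
PC=4  and  $r7, $r4, $r7     | $r0=0 $r1=14 $r2=12 $r3=15 $r4=5 $r5=14 $r6=0 $r7=5
PC=2  slt  $r6, $r0, $r0     | $r0=0 $r1=14 $r2=12 $r3=15 $r4=5 $r5=14 $r6=0 $r7=5
PC=3  bne  $r7, $r4, L2      | $r0=0 $r1=14 $r2=12 $r3=15 $r4=5 $r5=14 $r6=0 $r7=5  [not taken]
PC=4  and  $r7, $r4, $r7     | $r0=0 $r1=14 $r2=12 $r3=15 $r4=5 $r5=14 $r6=0 $r7=5
PC=5  slt  $r3, $r6, $r1     | $r0=0 $r1=14 $r2=12 $r3=1 $r4=5 $r5=14 $r6=0 $r7=5
PC=6  xor  $r3, $r7, $r3     | $r0=0 $r1=14 $r2=12 $r3=4 $r4=5 $r5=14 $r6=0 $r7=5

10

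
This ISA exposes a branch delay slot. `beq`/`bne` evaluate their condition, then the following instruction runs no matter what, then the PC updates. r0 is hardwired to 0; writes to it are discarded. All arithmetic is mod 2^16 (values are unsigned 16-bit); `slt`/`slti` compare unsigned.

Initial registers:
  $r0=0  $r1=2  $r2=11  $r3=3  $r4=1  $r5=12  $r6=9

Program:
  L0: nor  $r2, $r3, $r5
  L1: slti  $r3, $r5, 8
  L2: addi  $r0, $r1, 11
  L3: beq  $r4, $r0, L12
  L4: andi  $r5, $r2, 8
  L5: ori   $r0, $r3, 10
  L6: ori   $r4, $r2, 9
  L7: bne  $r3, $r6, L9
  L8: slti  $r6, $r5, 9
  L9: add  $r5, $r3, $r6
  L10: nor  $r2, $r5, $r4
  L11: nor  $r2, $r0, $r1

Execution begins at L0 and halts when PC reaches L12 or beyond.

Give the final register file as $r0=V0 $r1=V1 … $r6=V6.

$r0=0 $r1=2 $r2=65533 $r3=0 $r4=65529 $r5=1 $r6=1

#0 nor  $r2, $r3, $r5 ; 0/2/65520/3/1/12/9
#1 slti  $r3, $r5, 8 ; 0/2/65520/0/1/12/9
#2 addi  $r0, $r1, 11 ; 0/2/65520/0/1/12/9
#3 beq  $r4, $r0, L12 ; 0/2/65520/0/1/12/9 ; →fallthru
#4 andi  $r5, $r2, 8 ; 0/2/65520/0/1/0/9
#5 ori   $r0, $r3, 10 ; 0/2/65520/0/1/0/9
#6 ori   $r4, $r2, 9 ; 0/2/65520/0/65529/0/9
#7 bne  $r3, $r6, L9 ; 0/2/65520/0/65529/0/9 ; →target
#8 slti  $r6, $r5, 9 ; 0/2/65520/0/65529/0/1
#9 add  $r5, $r3, $r6 ; 0/2/65520/0/65529/1/1
#10 nor  $r2, $r5, $r4 ; 0/2/6/0/65529/1/1
#11 nor  $r2, $r0, $r1 ; 0/2/65533/0/65529/1/1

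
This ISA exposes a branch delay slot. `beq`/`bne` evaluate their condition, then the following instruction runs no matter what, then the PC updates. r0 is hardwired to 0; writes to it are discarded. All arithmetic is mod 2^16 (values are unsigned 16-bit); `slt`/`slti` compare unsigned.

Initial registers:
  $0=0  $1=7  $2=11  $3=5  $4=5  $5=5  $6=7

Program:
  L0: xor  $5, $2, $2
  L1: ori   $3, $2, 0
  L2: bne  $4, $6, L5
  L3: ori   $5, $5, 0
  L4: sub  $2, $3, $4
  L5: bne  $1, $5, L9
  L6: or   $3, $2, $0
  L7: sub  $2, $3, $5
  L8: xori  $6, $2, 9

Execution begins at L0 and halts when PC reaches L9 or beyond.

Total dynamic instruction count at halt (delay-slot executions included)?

6

[0] xor  $5, $2, $2  →  {$0:0, $1:7, $2:11, $3:5, $4:5, $5:0, $6:7}
[1] ori   $3, $2, 0  →  {$0:0, $1:7, $2:11, $3:11, $4:5, $5:0, $6:7}
[2] bne  $4, $6, L5  →  {$0:0, $1:7, $2:11, $3:11, $4:5, $5:0, $6:7}  ⟨branch taken⟩
[3] ori   $5, $5, 0  →  {$0:0, $1:7, $2:11, $3:11, $4:5, $5:0, $6:7}
[5] bne  $1, $5, L9  →  {$0:0, $1:7, $2:11, $3:11, $4:5, $5:0, $6:7}  ⟨branch taken⟩
[6] or   $3, $2, $0  →  {$0:0, $1:7, $2:11, $3:11, $4:5, $5:0, $6:7}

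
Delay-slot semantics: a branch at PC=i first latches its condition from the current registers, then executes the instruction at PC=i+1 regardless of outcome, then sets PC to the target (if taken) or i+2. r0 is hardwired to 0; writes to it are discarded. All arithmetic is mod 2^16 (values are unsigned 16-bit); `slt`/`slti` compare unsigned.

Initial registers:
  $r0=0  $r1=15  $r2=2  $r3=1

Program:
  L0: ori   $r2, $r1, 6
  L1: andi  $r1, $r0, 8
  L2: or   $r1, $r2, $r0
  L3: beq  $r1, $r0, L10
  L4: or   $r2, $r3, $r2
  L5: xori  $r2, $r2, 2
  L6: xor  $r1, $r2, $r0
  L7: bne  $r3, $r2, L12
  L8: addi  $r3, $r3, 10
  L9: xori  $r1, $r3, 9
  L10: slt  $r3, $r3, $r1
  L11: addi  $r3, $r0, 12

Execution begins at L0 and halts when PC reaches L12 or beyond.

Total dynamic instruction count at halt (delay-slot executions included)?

#0 ori   $r2, $r1, 6 ; 0/15/15/1
#1 andi  $r1, $r0, 8 ; 0/0/15/1
#2 or   $r1, $r2, $r0 ; 0/15/15/1
#3 beq  $r1, $r0, L10 ; 0/15/15/1 ; →fallthru
#4 or   $r2, $r3, $r2 ; 0/15/15/1
#5 xori  $r2, $r2, 2 ; 0/15/13/1
#6 xor  $r1, $r2, $r0 ; 0/13/13/1
#7 bne  $r3, $r2, L12 ; 0/13/13/1 ; →target
#8 addi  $r3, $r3, 10 ; 0/13/13/11

9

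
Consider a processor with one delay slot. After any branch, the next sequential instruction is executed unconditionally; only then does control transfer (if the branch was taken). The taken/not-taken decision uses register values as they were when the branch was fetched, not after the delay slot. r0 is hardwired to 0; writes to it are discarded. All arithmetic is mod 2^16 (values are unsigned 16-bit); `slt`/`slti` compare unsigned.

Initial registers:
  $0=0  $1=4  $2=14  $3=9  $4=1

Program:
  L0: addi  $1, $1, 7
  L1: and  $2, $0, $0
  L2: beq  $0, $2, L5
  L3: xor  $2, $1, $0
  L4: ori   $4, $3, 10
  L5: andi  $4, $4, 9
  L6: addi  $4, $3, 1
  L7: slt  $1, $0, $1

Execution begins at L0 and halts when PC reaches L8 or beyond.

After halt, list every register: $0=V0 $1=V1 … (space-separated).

$0=0 $1=1 $2=11 $3=9 $4=10

[0] addi  $1, $1, 7  →  {$0:0, $1:11, $2:14, $3:9, $4:1}
[1] and  $2, $0, $0  →  {$0:0, $1:11, $2:0, $3:9, $4:1}
[2] beq  $0, $2, L5  →  {$0:0, $1:11, $2:0, $3:9, $4:1}  ⟨branch taken⟩
[3] xor  $2, $1, $0  →  {$0:0, $1:11, $2:11, $3:9, $4:1}
[5] andi  $4, $4, 9  →  {$0:0, $1:11, $2:11, $3:9, $4:1}
[6] addi  $4, $3, 1  →  {$0:0, $1:11, $2:11, $3:9, $4:10}
[7] slt  $1, $0, $1  →  {$0:0, $1:1, $2:11, $3:9, $4:10}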